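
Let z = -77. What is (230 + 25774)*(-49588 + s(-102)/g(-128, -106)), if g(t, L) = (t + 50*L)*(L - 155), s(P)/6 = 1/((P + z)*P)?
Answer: -463252532869224857/359253537 ≈ -1.2895e+9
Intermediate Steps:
s(P) = 6/(P*(-77 + P)) (s(P) = 6*(1/((P - 77)*P)) = 6*(1/((-77 + P)*P)) = 6*(1/(P*(-77 + P))) = 6/(P*(-77 + P)))
g(t, L) = (-155 + L)*(t + 50*L) (g(t, L) = (t + 50*L)*(-155 + L) = (-155 + L)*(t + 50*L))
(230 + 25774)*(-49588 + s(-102)/g(-128, -106)) = (230 + 25774)*(-49588 + (6/(-102*(-77 - 102)))/(-7750*(-106) - 155*(-128) + 50*(-106)² - 106*(-128))) = 26004*(-49588 + (6*(-1/102)/(-179))/(821500 + 19840 + 50*11236 + 13568)) = 26004*(-49588 + (6*(-1/102)*(-1/179))/(821500 + 19840 + 561800 + 13568)) = 26004*(-49588 + (1/3043)/1416708) = 26004*(-49588 + (1/3043)*(1/1416708)) = 26004*(-49588 + 1/4311042444) = 26004*(-213775972713071/4311042444) = -463252532869224857/359253537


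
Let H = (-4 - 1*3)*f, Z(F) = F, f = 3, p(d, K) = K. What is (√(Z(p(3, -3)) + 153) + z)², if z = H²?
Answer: 194631 + 4410*√6 ≈ 2.0543e+5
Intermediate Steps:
H = -21 (H = (-4 - 1*3)*3 = (-4 - 3)*3 = -7*3 = -21)
z = 441 (z = (-21)² = 441)
(√(Z(p(3, -3)) + 153) + z)² = (√(-3 + 153) + 441)² = (√150 + 441)² = (5*√6 + 441)² = (441 + 5*√6)²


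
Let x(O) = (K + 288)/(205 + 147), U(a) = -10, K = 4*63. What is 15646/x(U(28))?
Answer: 1376848/135 ≈ 10199.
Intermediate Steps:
K = 252
x(O) = 135/88 (x(O) = (252 + 288)/(205 + 147) = 540/352 = 540*(1/352) = 135/88)
15646/x(U(28)) = 15646/(135/88) = 15646*(88/135) = 1376848/135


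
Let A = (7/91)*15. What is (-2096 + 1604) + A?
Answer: -6381/13 ≈ -490.85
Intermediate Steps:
A = 15/13 (A = (7*(1/91))*15 = (1/13)*15 = 15/13 ≈ 1.1538)
(-2096 + 1604) + A = (-2096 + 1604) + 15/13 = -492 + 15/13 = -6381/13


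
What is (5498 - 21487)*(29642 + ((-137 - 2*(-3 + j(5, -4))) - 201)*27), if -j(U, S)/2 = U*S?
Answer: -296084302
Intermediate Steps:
j(U, S) = -2*S*U (j(U, S) = -2*U*S = -2*S*U)
(5498 - 21487)*(29642 + ((-137 - 2*(-3 + j(5, -4))) - 201)*27) = (5498 - 21487)*(29642 + ((-137 - 2*(-3 - 2*(-4)*5)) - 201)*27) = -15989*(29642 + ((-137 - 2*(-3 + 40)) - 201)*27) = -15989*(29642 + ((-137 - 2*37) - 201)*27) = -15989*(29642 + ((-137 - 74) - 201)*27) = -15989*(29642 + (-211 - 201)*27) = -15989*(29642 - 412*27) = -15989*(29642 - 11124) = -15989*18518 = -296084302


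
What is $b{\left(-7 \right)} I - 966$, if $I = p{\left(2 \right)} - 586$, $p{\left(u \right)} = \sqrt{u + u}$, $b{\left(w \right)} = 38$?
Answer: $-23158$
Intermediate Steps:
$p{\left(u \right)} = \sqrt{2} \sqrt{u}$ ($p{\left(u \right)} = \sqrt{2 u} = \sqrt{2} \sqrt{u}$)
$I = -584$ ($I = \sqrt{2} \sqrt{2} - 586 = 2 - 586 = -584$)
$b{\left(-7 \right)} I - 966 = 38 \left(-584\right) - 966 = -22192 - 966 = -23158$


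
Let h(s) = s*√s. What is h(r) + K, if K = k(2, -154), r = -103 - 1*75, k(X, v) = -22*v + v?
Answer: 3234 - 178*I*√178 ≈ 3234.0 - 2374.8*I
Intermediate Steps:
k(X, v) = -21*v
r = -178 (r = -103 - 75 = -178)
K = 3234 (K = -21*(-154) = 3234)
h(s) = s^(3/2)
h(r) + K = (-178)^(3/2) + 3234 = -178*I*√178 + 3234 = 3234 - 178*I*√178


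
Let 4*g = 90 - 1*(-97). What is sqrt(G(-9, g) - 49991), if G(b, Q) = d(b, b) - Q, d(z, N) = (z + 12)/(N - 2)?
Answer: I*sqrt(24218403)/22 ≈ 223.69*I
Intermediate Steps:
d(z, N) = (12 + z)/(-2 + N)
g = 187/4 (g = (90 - 1*(-97))/4 = (90 + 97)/4 = (1/4)*187 = 187/4 ≈ 46.750)
G(b, Q) = -Q + (12 + b)/(-2 + b) (G(b, Q) = (12 + b)/(-2 + b) - Q = -Q + (12 + b)/(-2 + b))
sqrt(G(-9, g) - 49991) = sqrt((12 - 9 - 1*187/4*(-2 - 9))/(-2 - 9) - 49991) = sqrt((12 - 9 - 1*187/4*(-11))/(-11) - 49991) = sqrt(-(12 - 9 + 2057/4)/11 - 49991) = sqrt(-1/11*2069/4 - 49991) = sqrt(-2069/44 - 49991) = sqrt(-2201673/44) = I*sqrt(24218403)/22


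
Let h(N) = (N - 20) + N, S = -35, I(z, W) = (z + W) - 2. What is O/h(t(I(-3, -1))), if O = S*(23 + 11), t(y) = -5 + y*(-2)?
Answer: 595/3 ≈ 198.33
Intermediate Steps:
I(z, W) = -2 + W + z (I(z, W) = (W + z) - 2 = -2 + W + z)
t(y) = -5 - 2*y
O = -1190 (O = -35*(23 + 11) = -35*34 = -1190)
h(N) = -20 + 2*N (h(N) = (-20 + N) + N = -20 + 2*N)
O/h(t(I(-3, -1))) = -1190/(-20 + 2*(-5 - 2*(-2 - 1 - 3))) = -1190/(-20 + 2*(-5 - 2*(-6))) = -1190/(-20 + 2*(-5 + 12)) = -1190/(-20 + 2*7) = -1190/(-20 + 14) = -1190/(-6) = -1190*(-⅙) = 595/3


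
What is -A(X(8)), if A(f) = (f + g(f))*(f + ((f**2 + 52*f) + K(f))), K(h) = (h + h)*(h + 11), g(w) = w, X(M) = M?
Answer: -12672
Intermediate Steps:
K(h) = 2*h*(11 + h) (K(h) = (2*h)*(11 + h) = 2*h*(11 + h))
A(f) = 2*f*(f**2 + 53*f + 2*f*(11 + f)) (A(f) = (f + f)*(f + ((f**2 + 52*f) + 2*f*(11 + f))) = (2*f)*(f + (f**2 + 52*f + 2*f*(11 + f))) = (2*f)*(f**2 + 53*f + 2*f*(11 + f)) = 2*f*(f**2 + 53*f + 2*f*(11 + f)))
-A(X(8)) = -6*8**2*(25 + 8) = -6*64*33 = -1*12672 = -12672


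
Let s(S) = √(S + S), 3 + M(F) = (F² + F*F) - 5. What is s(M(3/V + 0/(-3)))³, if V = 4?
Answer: -55*I*√55/8 ≈ -50.986*I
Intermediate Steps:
M(F) = -8 + 2*F² (M(F) = -3 + ((F² + F*F) - 5) = -3 + ((F² + F²) - 5) = -3 + (2*F² - 5) = -3 + (-5 + 2*F²) = -8 + 2*F²)
s(S) = √2*√S (s(S) = √(2*S) = √2*√S)
s(M(3/V + 0/(-3)))³ = (√2*√(-8 + 2*(3/4 + 0/(-3))²))³ = (√2*√(-8 + 2*(3*(¼) + 0*(-⅓))²))³ = (√2*√(-8 + 2*(¾ + 0)²))³ = (√2*√(-8 + 2*(¾)²))³ = (√2*√(-8 + 2*(9/16)))³ = (√2*√(-8 + 9/8))³ = (√2*√(-55/8))³ = (√2*(I*√110/4))³ = (I*√55/2)³ = -55*I*√55/8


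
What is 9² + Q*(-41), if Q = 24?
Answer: -903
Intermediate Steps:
9² + Q*(-41) = 9² + 24*(-41) = 81 - 984 = -903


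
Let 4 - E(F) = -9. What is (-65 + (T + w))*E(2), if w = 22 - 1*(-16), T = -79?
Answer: -1378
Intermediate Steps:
w = 38 (w = 22 + 16 = 38)
E(F) = 13 (E(F) = 4 - 1*(-9) = 4 + 9 = 13)
(-65 + (T + w))*E(2) = (-65 + (-79 + 38))*13 = (-65 - 41)*13 = -106*13 = -1378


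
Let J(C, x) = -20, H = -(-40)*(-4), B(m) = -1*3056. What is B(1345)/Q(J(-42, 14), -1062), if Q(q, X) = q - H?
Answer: -764/35 ≈ -21.829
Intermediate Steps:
B(m) = -3056
H = -160 (H = -40*4 = -160)
Q(q, X) = 160 + q (Q(q, X) = q - 1*(-160) = q + 160 = 160 + q)
B(1345)/Q(J(-42, 14), -1062) = -3056/(160 - 20) = -3056/140 = -3056*1/140 = -764/35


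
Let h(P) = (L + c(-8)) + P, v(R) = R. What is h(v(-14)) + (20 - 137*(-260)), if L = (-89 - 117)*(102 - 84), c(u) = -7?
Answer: 31911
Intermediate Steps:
L = -3708 (L = -206*18 = -3708)
h(P) = -3715 + P (h(P) = (-3708 - 7) + P = -3715 + P)
h(v(-14)) + (20 - 137*(-260)) = (-3715 - 14) + (20 - 137*(-260)) = -3729 + (20 + 35620) = -3729 + 35640 = 31911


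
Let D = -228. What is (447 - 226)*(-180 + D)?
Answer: -90168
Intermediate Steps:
(447 - 226)*(-180 + D) = (447 - 226)*(-180 - 228) = 221*(-408) = -90168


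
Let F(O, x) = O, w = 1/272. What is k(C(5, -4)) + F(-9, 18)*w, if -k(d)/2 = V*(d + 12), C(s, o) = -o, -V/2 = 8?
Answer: 139255/272 ≈ 511.97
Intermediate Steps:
V = -16 (V = -2*8 = -16)
w = 1/272 ≈ 0.0036765
k(d) = 384 + 32*d (k(d) = -(-32)*(d + 12) = -(-32)*(12 + d) = -2*(-192 - 16*d) = 384 + 32*d)
k(C(5, -4)) + F(-9, 18)*w = (384 + 32*(-1*(-4))) - 9*1/272 = (384 + 32*4) - 9/272 = (384 + 128) - 9/272 = 512 - 9/272 = 139255/272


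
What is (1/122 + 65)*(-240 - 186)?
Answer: -1689303/61 ≈ -27694.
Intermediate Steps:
(1/122 + 65)*(-240 - 186) = (1/122 + 65)*(-426) = (7931/122)*(-426) = -1689303/61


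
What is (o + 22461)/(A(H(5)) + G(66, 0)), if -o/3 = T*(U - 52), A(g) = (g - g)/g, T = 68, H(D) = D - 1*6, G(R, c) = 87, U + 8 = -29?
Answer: 13539/29 ≈ 466.86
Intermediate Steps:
U = -37 (U = -8 - 29 = -37)
H(D) = -6 + D (H(D) = D - 6 = -6 + D)
A(g) = 0 (A(g) = 0/g = 0)
o = 18156 (o = -204*(-37 - 52) = -204*(-89) = -3*(-6052) = 18156)
(o + 22461)/(A(H(5)) + G(66, 0)) = (18156 + 22461)/(0 + 87) = 40617/87 = 40617*(1/87) = 13539/29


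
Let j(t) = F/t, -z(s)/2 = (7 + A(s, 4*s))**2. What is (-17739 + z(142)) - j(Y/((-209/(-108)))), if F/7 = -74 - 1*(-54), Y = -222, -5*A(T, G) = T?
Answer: -2795622637/149850 ≈ -18656.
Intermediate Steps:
A(T, G) = -T/5
F = -140 (F = 7*(-74 - 1*(-54)) = 7*(-74 + 54) = 7*(-20) = -140)
z(s) = -2*(7 - s/5)**2
j(t) = -140/t
(-17739 + z(142)) - j(Y/((-209/(-108)))) = (-17739 - 2*(-35 + 142)**2/25) - (-140)/((-222/((-209/(-108))))) = (-17739 - 2/25*107**2) - (-140)/((-222/((-209*(-1/108))))) = (-17739 - 2/25*11449) - (-140)/((-222/209/108)) = (-17739 - 22898/25) - (-140)/((-222*108/209)) = -466373/25 - (-140)/(-23976/209) = -466373/25 - (-140)*(-209)/23976 = -466373/25 - 1*7315/5994 = -466373/25 - 7315/5994 = -2795622637/149850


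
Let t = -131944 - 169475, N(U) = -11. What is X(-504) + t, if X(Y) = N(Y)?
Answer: -301430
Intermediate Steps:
t = -301419
X(Y) = -11
X(-504) + t = -11 - 301419 = -301430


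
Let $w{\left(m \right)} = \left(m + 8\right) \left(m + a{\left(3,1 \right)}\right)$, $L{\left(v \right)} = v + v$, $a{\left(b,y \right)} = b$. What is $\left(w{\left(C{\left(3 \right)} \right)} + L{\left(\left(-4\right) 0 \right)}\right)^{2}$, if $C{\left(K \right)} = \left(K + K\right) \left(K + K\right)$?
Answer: $2944656$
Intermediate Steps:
$L{\left(v \right)} = 2 v$
$C{\left(K \right)} = 4 K^{2}$ ($C{\left(K \right)} = 2 K 2 K = 4 K^{2}$)
$w{\left(m \right)} = \left(3 + m\right) \left(8 + m\right)$ ($w{\left(m \right)} = \left(m + 8\right) \left(m + 3\right) = \left(8 + m\right) \left(3 + m\right) = \left(3 + m\right) \left(8 + m\right)$)
$\left(w{\left(C{\left(3 \right)} \right)} + L{\left(\left(-4\right) 0 \right)}\right)^{2} = \left(\left(24 + \left(4 \cdot 3^{2}\right)^{2} + 11 \cdot 4 \cdot 3^{2}\right) + 2 \left(\left(-4\right) 0\right)\right)^{2} = \left(\left(24 + \left(4 \cdot 9\right)^{2} + 11 \cdot 4 \cdot 9\right) + 2 \cdot 0\right)^{2} = \left(\left(24 + 36^{2} + 11 \cdot 36\right) + 0\right)^{2} = \left(\left(24 + 1296 + 396\right) + 0\right)^{2} = \left(1716 + 0\right)^{2} = 1716^{2} = 2944656$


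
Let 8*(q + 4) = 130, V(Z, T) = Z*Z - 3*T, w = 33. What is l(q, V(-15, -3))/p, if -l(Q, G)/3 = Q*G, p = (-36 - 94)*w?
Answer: 441/220 ≈ 2.0045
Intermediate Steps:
V(Z, T) = Z² - 3*T
p = -4290 (p = (-36 - 94)*33 = -130*33 = -4290)
q = 49/4 (q = -4 + (⅛)*130 = -4 + 65/4 = 49/4 ≈ 12.250)
l(Q, G) = -3*G*Q (l(Q, G) = -3*Q*G = -3*G*Q)
l(q, V(-15, -3))/p = -3*((-15)² - 3*(-3))*49/4/(-4290) = -3*(225 + 9)*49/4*(-1/4290) = -3*234*49/4*(-1/4290) = -17199/2*(-1/4290) = 441/220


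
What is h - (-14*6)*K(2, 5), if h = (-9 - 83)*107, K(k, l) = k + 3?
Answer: -9424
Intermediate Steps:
K(k, l) = 3 + k
h = -9844 (h = -92*107 = -9844)
h - (-14*6)*K(2, 5) = -9844 - (-14*6)*(3 + 2) = -9844 - (-84)*5 = -9844 - 1*(-420) = -9844 + 420 = -9424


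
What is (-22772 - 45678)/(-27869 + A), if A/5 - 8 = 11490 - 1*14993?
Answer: 34225/22672 ≈ 1.5096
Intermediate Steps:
A = -17475 (A = 40 + 5*(11490 - 1*14993) = 40 + 5*(11490 - 14993) = 40 + 5*(-3503) = 40 - 17515 = -17475)
(-22772 - 45678)/(-27869 + A) = (-22772 - 45678)/(-27869 - 17475) = -68450/(-45344) = -68450*(-1/45344) = 34225/22672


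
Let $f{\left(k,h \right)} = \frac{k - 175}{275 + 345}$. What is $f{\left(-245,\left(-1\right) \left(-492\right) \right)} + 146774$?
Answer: $\frac{4549973}{31} \approx 1.4677 \cdot 10^{5}$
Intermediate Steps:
$f{\left(k,h \right)} = - \frac{35}{124} + \frac{k}{620}$ ($f{\left(k,h \right)} = \frac{-175 + k}{620} = \left(-175 + k\right) \frac{1}{620} = - \frac{35}{124} + \frac{k}{620}$)
$f{\left(-245,\left(-1\right) \left(-492\right) \right)} + 146774 = \left(- \frac{35}{124} + \frac{1}{620} \left(-245\right)\right) + 146774 = \left(- \frac{35}{124} - \frac{49}{124}\right) + 146774 = - \frac{21}{31} + 146774 = \frac{4549973}{31}$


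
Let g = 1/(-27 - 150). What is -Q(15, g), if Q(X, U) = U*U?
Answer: -1/31329 ≈ -3.1919e-5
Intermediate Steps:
g = -1/177 (g = 1/(-177) = -1/177 ≈ -0.0056497)
Q(X, U) = U**2
-Q(15, g) = -(-1/177)**2 = -1*1/31329 = -1/31329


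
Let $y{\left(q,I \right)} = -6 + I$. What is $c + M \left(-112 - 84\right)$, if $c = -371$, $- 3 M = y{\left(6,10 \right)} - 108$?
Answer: $- \frac{21497}{3} \approx -7165.7$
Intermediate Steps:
$M = \frac{104}{3}$ ($M = - \frac{\left(-6 + 10\right) - 108}{3} = - \frac{4 - 108}{3} = \left(- \frac{1}{3}\right) \left(-104\right) = \frac{104}{3} \approx 34.667$)
$c + M \left(-112 - 84\right) = -371 + \frac{104 \left(-112 - 84\right)}{3} = -371 + \frac{104}{3} \left(-196\right) = -371 - \frac{20384}{3} = - \frac{21497}{3}$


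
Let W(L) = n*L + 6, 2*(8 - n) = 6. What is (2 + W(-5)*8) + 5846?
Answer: 5696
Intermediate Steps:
n = 5 (n = 8 - ½*6 = 8 - 3 = 5)
W(L) = 6 + 5*L (W(L) = 5*L + 6 = 6 + 5*L)
(2 + W(-5)*8) + 5846 = (2 + (6 + 5*(-5))*8) + 5846 = (2 + (6 - 25)*8) + 5846 = (2 - 19*8) + 5846 = (2 - 152) + 5846 = -150 + 5846 = 5696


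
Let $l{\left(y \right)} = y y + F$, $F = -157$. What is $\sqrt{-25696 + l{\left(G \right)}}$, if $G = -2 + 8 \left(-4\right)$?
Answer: $i \sqrt{24697} \approx 157.15 i$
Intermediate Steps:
$G = -34$ ($G = -2 - 32 = -34$)
$l{\left(y \right)} = -157 + y^{2}$ ($l{\left(y \right)} = y y - 157 = y^{2} - 157 = -157 + y^{2}$)
$\sqrt{-25696 + l{\left(G \right)}} = \sqrt{-25696 - \left(157 - \left(-34\right)^{2}\right)} = \sqrt{-25696 + \left(-157 + 1156\right)} = \sqrt{-25696 + 999} = \sqrt{-24697} = i \sqrt{24697}$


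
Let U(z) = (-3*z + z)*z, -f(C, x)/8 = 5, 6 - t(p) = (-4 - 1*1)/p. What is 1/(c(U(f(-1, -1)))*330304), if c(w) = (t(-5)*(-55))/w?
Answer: 2/56771 ≈ 3.5229e-5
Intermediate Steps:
t(p) = 6 + 5/p (t(p) = 6 - (-4 - 1*1)/p = 6 - (-4 - 1)/p = 6 - (-5)/p = 6 + 5/p)
f(C, x) = -40 (f(C, x) = -8*5 = -40)
U(z) = -2*z**2 (U(z) = (-2*z)*z = -2*z**2)
c(w) = -275/w (c(w) = ((6 + 5/(-5))*(-55))/w = ((6 + 5*(-1/5))*(-55))/w = ((6 - 1)*(-55))/w = (5*(-55))/w = -275/w)
1/(c(U(f(-1, -1)))*330304) = 1/(-275/((-2*(-40)**2))*330304) = (1/330304)/(-275/((-2*1600))) = (1/330304)/(-275/(-3200)) = (1/330304)/(-275*(-1/3200)) = (1/330304)/(11/128) = (128/11)*(1/330304) = 2/56771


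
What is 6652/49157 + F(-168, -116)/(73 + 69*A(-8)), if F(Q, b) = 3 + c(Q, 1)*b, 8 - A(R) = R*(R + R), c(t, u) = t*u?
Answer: -903526123/403431499 ≈ -2.2396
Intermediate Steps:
A(R) = 8 - 2*R² (A(R) = 8 - R*(R + R) = 8 - R*2*R = 8 - 2*R²)
F(Q, b) = 3 + Q*b (F(Q, b) = 3 + (Q*1)*b = 3 + Q*b)
6652/49157 + F(-168, -116)/(73 + 69*A(-8)) = 6652/49157 + (3 - 168*(-116))/(73 + 69*(8 - 2*(-8)²)) = 6652*(1/49157) + (3 + 19488)/(73 + 69*(8 - 2*64)) = 6652/49157 + 19491/(73 + 69*(8 - 128)) = 6652/49157 + 19491/(73 + 69*(-120)) = 6652/49157 + 19491/(73 - 8280) = 6652/49157 + 19491/(-8207) = 6652/49157 + 19491*(-1/8207) = 6652/49157 - 19491/8207 = -903526123/403431499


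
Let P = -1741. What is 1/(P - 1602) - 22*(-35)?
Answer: 2574109/3343 ≈ 770.00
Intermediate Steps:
1/(P - 1602) - 22*(-35) = 1/(-1741 - 1602) - 22*(-35) = 1/(-3343) - 1*(-770) = -1/3343 + 770 = 2574109/3343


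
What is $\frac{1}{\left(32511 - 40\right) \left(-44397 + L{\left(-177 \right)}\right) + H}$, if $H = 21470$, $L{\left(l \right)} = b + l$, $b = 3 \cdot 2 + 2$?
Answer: $- \frac{1}{1447081116} \approx -6.9105 \cdot 10^{-10}$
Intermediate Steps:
$b = 8$ ($b = 6 + 2 = 8$)
$L{\left(l \right)} = 8 + l$
$\frac{1}{\left(32511 - 40\right) \left(-44397 + L{\left(-177 \right)}\right) + H} = \frac{1}{\left(32511 - 40\right) \left(-44397 + \left(8 - 177\right)\right) + 21470} = \frac{1}{32471 \left(-44397 - 169\right) + 21470} = \frac{1}{32471 \left(-44566\right) + 21470} = \frac{1}{-1447102586 + 21470} = \frac{1}{-1447081116} = - \frac{1}{1447081116}$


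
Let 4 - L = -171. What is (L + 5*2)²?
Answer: 34225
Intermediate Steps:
L = 175 (L = 4 - 1*(-171) = 4 + 171 = 175)
(L + 5*2)² = (175 + 5*2)² = (175 + 10)² = 185² = 34225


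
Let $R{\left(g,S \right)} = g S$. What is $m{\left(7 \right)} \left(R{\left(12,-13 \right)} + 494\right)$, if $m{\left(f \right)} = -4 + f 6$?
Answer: $12844$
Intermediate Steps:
$R{\left(g,S \right)} = S g$
$m{\left(f \right)} = -4 + 6 f$
$m{\left(7 \right)} \left(R{\left(12,-13 \right)} + 494\right) = \left(-4 + 6 \cdot 7\right) \left(\left(-13\right) 12 + 494\right) = \left(-4 + 42\right) \left(-156 + 494\right) = 38 \cdot 338 = 12844$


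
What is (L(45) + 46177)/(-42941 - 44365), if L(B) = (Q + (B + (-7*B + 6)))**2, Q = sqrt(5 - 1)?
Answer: -114821/87306 ≈ -1.3152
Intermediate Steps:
Q = 2 (Q = sqrt(4) = 2)
L(B) = (8 - 6*B)**2 (L(B) = (2 + (B + (-7*B + 6)))**2 = (2 + (B + (6 - 7*B)))**2 = (2 + (6 - 6*B))**2 = (8 - 6*B)**2)
(L(45) + 46177)/(-42941 - 44365) = (4*(4 - 3*45)**2 + 46177)/(-42941 - 44365) = (4*(4 - 135)**2 + 46177)/(-87306) = (4*(-131)**2 + 46177)*(-1/87306) = (4*17161 + 46177)*(-1/87306) = (68644 + 46177)*(-1/87306) = 114821*(-1/87306) = -114821/87306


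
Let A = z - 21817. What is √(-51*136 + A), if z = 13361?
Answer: 4*I*√962 ≈ 124.06*I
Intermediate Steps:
A = -8456 (A = 13361 - 21817 = -8456)
√(-51*136 + A) = √(-51*136 - 8456) = √(-6936 - 8456) = √(-15392) = 4*I*√962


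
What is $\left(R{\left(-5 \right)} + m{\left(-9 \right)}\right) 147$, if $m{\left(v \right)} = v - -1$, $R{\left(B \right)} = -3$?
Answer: $-1617$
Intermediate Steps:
$m{\left(v \right)} = 1 + v$ ($m{\left(v \right)} = v + 1 = 1 + v$)
$\left(R{\left(-5 \right)} + m{\left(-9 \right)}\right) 147 = \left(-3 + \left(1 - 9\right)\right) 147 = \left(-3 - 8\right) 147 = \left(-11\right) 147 = -1617$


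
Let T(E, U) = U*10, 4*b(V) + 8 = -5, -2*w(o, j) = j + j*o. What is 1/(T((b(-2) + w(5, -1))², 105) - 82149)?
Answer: -1/81099 ≈ -1.2331e-5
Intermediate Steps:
w(o, j) = -j/2 - j*o/2 (w(o, j) = -(j + j*o)/2 = -j/2 - j*o/2)
b(V) = -13/4 (b(V) = -2 + (¼)*(-5) = -2 - 5/4 = -13/4)
T(E, U) = 10*U
1/(T((b(-2) + w(5, -1))², 105) - 82149) = 1/(10*105 - 82149) = 1/(1050 - 82149) = 1/(-81099) = -1/81099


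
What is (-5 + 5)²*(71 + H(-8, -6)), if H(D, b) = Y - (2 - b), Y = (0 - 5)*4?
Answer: 0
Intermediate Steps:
Y = -20 (Y = -5*4 = -20)
H(D, b) = -22 + b (H(D, b) = -20 - (2 - b) = -20 + (-2 + b) = -22 + b)
(-5 + 5)²*(71 + H(-8, -6)) = (-5 + 5)²*(71 + (-22 - 6)) = 0²*(71 - 28) = 0*43 = 0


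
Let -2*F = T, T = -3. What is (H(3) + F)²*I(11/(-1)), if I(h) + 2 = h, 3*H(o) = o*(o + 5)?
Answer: -4693/4 ≈ -1173.3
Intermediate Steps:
H(o) = o*(5 + o)/3 (H(o) = (o*(o + 5))/3 = (o*(5 + o))/3 = o*(5 + o)/3)
I(h) = -2 + h
F = 3/2 (F = -½*(-3) = 3/2 ≈ 1.5000)
(H(3) + F)²*I(11/(-1)) = ((⅓)*3*(5 + 3) + 3/2)²*(-2 + 11/(-1)) = ((⅓)*3*8 + 3/2)²*(-2 + 11*(-1)) = (8 + 3/2)²*(-2 - 11) = (19/2)²*(-13) = (361/4)*(-13) = -4693/4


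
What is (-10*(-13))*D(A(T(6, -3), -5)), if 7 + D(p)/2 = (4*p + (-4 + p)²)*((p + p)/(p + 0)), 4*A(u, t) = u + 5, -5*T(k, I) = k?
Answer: 49933/10 ≈ 4993.3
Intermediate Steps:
T(k, I) = -k/5
A(u, t) = 5/4 + u/4 (A(u, t) = (u + 5)/4 = (5 + u)/4 = 5/4 + u/4)
D(p) = -14 + 4*(-4 + p)² + 16*p (D(p) = -14 + 2*((4*p + (-4 + p)²)*((p + p)/(p + 0))) = -14 + 2*(((-4 + p)² + 4*p)*((2*p)/p)) = -14 + 2*(((-4 + p)² + 4*p)*2) = -14 + 2*(2*(-4 + p)² + 8*p) = -14 + (4*(-4 + p)² + 16*p) = -14 + 4*(-4 + p)² + 16*p)
(-10*(-13))*D(A(T(6, -3), -5)) = (-10*(-13))*(50 - 16*(5/4 + (-⅕*6)/4) + 4*(5/4 + (-⅕*6)/4)²) = 130*(50 - 16*(5/4 + (¼)*(-6/5)) + 4*(5/4 + (¼)*(-6/5))²) = 130*(50 - 16*(5/4 - 3/10) + 4*(5/4 - 3/10)²) = 130*(50 - 16*19/20 + 4*(19/20)²) = 130*(50 - 76/5 + 4*(361/400)) = 130*(50 - 76/5 + 361/100) = 130*(3841/100) = 49933/10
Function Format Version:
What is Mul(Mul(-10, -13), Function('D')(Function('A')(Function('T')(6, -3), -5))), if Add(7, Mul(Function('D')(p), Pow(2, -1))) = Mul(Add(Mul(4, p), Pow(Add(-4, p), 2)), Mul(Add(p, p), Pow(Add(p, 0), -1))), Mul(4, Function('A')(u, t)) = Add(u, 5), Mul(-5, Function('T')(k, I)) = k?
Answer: Rational(49933, 10) ≈ 4993.3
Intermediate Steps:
Function('T')(k, I) = Mul(Rational(-1, 5), k)
Function('A')(u, t) = Add(Rational(5, 4), Mul(Rational(1, 4), u)) (Function('A')(u, t) = Mul(Rational(1, 4), Add(u, 5)) = Mul(Rational(1, 4), Add(5, u)) = Add(Rational(5, 4), Mul(Rational(1, 4), u)))
Function('D')(p) = Add(-14, Mul(4, Pow(Add(-4, p), 2)), Mul(16, p)) (Function('D')(p) = Add(-14, Mul(2, Mul(Add(Mul(4, p), Pow(Add(-4, p), 2)), Mul(Add(p, p), Pow(Add(p, 0), -1))))) = Add(-14, Mul(2, Mul(Add(Pow(Add(-4, p), 2), Mul(4, p)), Mul(Mul(2, p), Pow(p, -1))))) = Add(-14, Mul(2, Mul(Add(Pow(Add(-4, p), 2), Mul(4, p)), 2))) = Add(-14, Mul(2, Add(Mul(2, Pow(Add(-4, p), 2)), Mul(8, p)))) = Add(-14, Add(Mul(4, Pow(Add(-4, p), 2)), Mul(16, p))) = Add(-14, Mul(4, Pow(Add(-4, p), 2)), Mul(16, p)))
Mul(Mul(-10, -13), Function('D')(Function('A')(Function('T')(6, -3), -5))) = Mul(Mul(-10, -13), Add(50, Mul(-16, Add(Rational(5, 4), Mul(Rational(1, 4), Mul(Rational(-1, 5), 6)))), Mul(4, Pow(Add(Rational(5, 4), Mul(Rational(1, 4), Mul(Rational(-1, 5), 6))), 2)))) = Mul(130, Add(50, Mul(-16, Add(Rational(5, 4), Mul(Rational(1, 4), Rational(-6, 5)))), Mul(4, Pow(Add(Rational(5, 4), Mul(Rational(1, 4), Rational(-6, 5))), 2)))) = Mul(130, Add(50, Mul(-16, Add(Rational(5, 4), Rational(-3, 10))), Mul(4, Pow(Add(Rational(5, 4), Rational(-3, 10)), 2)))) = Mul(130, Add(50, Mul(-16, Rational(19, 20)), Mul(4, Pow(Rational(19, 20), 2)))) = Mul(130, Add(50, Rational(-76, 5), Mul(4, Rational(361, 400)))) = Mul(130, Add(50, Rational(-76, 5), Rational(361, 100))) = Mul(130, Rational(3841, 100)) = Rational(49933, 10)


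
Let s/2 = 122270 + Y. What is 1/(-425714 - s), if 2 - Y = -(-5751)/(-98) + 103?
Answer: -49/32838299 ≈ -1.4922e-6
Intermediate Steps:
Y = -4147/98 (Y = 2 - (-(-5751)/(-98) + 103) = 2 - (-(-5751)*(-1)/98 + 103) = 2 - (-213*27/98 + 103) = 2 - (-5751/98 + 103) = 2 - 1*4343/98 = 2 - 4343/98 = -4147/98 ≈ -42.316)
s = 11978313/49 (s = 2*(122270 - 4147/98) = 2*(11978313/98) = 11978313/49 ≈ 2.4446e+5)
1/(-425714 - s) = 1/(-425714 - 1*11978313/49) = 1/(-425714 - 11978313/49) = 1/(-32838299/49) = -49/32838299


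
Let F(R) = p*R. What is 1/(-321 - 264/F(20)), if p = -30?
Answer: -25/8014 ≈ -0.0031195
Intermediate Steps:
F(R) = -30*R
1/(-321 - 264/F(20)) = 1/(-321 - 264/((-30*20))) = 1/(-321 - 264/(-600)) = 1/(-321 - 264*(-1/600)) = 1/(-321 + 11/25) = 1/(-8014/25) = -25/8014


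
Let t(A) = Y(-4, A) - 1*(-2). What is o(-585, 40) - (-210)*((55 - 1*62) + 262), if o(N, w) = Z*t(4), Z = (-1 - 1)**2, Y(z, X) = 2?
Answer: 53566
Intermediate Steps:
t(A) = 4 (t(A) = 2 - 1*(-2) = 2 + 2 = 4)
Z = 4 (Z = (-2)**2 = 4)
o(N, w) = 16 (o(N, w) = 4*4 = 16)
o(-585, 40) - (-210)*((55 - 1*62) + 262) = 16 - (-210)*((55 - 1*62) + 262) = 16 - (-210)*((55 - 62) + 262) = 16 - (-210)*(-7 + 262) = 16 - (-210)*255 = 16 - 1*(-53550) = 16 + 53550 = 53566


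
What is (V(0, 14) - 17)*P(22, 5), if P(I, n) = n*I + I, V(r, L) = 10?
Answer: -924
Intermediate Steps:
P(I, n) = I + I*n (P(I, n) = I*n + I = I + I*n)
(V(0, 14) - 17)*P(22, 5) = (10 - 17)*(22*(1 + 5)) = -154*6 = -7*132 = -924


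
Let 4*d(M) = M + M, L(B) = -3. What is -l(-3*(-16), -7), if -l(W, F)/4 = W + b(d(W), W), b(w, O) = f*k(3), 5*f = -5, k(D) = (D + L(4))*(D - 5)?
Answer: 192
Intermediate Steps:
k(D) = (-5 + D)*(-3 + D) (k(D) = (D - 3)*(D - 5) = (-3 + D)*(-5 + D) = (-5 + D)*(-3 + D))
f = -1 (f = (⅕)*(-5) = -1)
d(M) = M/2 (d(M) = (M + M)/4 = (2*M)/4 = M/2)
b(w, O) = 0 (b(w, O) = -(15 + 3² - 8*3) = -(15 + 9 - 24) = -1*0 = 0)
l(W, F) = -4*W (l(W, F) = -4*(W + 0) = -4*W)
-l(-3*(-16), -7) = -(-4)*(-3*(-16)) = -(-4)*48 = -1*(-192) = 192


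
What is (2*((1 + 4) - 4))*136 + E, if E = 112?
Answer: 384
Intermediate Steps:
(2*((1 + 4) - 4))*136 + E = (2*((1 + 4) - 4))*136 + 112 = (2*(5 - 4))*136 + 112 = (2*1)*136 + 112 = 2*136 + 112 = 272 + 112 = 384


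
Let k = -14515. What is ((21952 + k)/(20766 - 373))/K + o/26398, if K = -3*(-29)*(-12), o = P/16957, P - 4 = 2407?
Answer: -546283334195/1588365378526452 ≈ -0.00034393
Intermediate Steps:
P = 2411 (P = 4 + 2407 = 2411)
o = 2411/16957 ≈ 0.14218
K = -1044 (K = 87*(-12) = -1044)
((21952 + k)/(20766 - 373))/K + o/26398 = ((21952 - 14515)/(20766 - 373))/(-1044) + (2411/16957)/26398 = (7437/20393)*(-1/1044) + (2411/16957)*(1/26398) = (7437*(1/20393))*(-1/1044) + 2411/447630886 = (7437/20393)*(-1/1044) + 2411/447630886 = -2479/7096764 + 2411/447630886 = -546283334195/1588365378526452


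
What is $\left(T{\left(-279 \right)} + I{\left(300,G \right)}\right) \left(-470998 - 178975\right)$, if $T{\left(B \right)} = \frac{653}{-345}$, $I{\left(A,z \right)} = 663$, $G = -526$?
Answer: $- \frac{148247141786}{345} \approx -4.297 \cdot 10^{8}$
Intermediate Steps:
$T{\left(B \right)} = - \frac{653}{345}$ ($T{\left(B \right)} = 653 \left(- \frac{1}{345}\right) = - \frac{653}{345}$)
$\left(T{\left(-279 \right)} + I{\left(300,G \right)}\right) \left(-470998 - 178975\right) = \left(- \frac{653}{345} + 663\right) \left(-470998 - 178975\right) = \frac{228082}{345} \left(-649973\right) = - \frac{148247141786}{345}$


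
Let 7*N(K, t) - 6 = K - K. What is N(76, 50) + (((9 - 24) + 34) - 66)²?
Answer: 15469/7 ≈ 2209.9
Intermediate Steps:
N(K, t) = 6/7 (N(K, t) = 6/7 + (K - K)/7 = 6/7 + (⅐)*0 = 6/7 + 0 = 6/7)
N(76, 50) + (((9 - 24) + 34) - 66)² = 6/7 + (((9 - 24) + 34) - 66)² = 6/7 + ((-15 + 34) - 66)² = 6/7 + (19 - 66)² = 6/7 + (-47)² = 6/7 + 2209 = 15469/7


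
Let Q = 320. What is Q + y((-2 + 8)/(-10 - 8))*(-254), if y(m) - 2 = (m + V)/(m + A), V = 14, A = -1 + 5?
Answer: -12482/11 ≈ -1134.7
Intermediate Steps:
A = 4
y(m) = 2 + (14 + m)/(4 + m) (y(m) = 2 + (m + 14)/(m + 4) = 2 + (14 + m)/(4 + m))
Q + y((-2 + 8)/(-10 - 8))*(-254) = 320 + ((22 + 3*((-2 + 8)/(-10 - 8)))/(4 + (-2 + 8)/(-10 - 8)))*(-254) = 320 + ((22 + 3*(6/(-18)))/(4 + 6/(-18)))*(-254) = 320 + ((22 + 3*(6*(-1/18)))/(4 + 6*(-1/18)))*(-254) = 320 + ((22 + 3*(-⅓))/(4 - ⅓))*(-254) = 320 + ((22 - 1)/(11/3))*(-254) = 320 + ((3/11)*21)*(-254) = 320 + (63/11)*(-254) = 320 - 16002/11 = -12482/11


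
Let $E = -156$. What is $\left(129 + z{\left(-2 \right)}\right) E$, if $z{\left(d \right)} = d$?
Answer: $-19812$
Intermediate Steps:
$\left(129 + z{\left(-2 \right)}\right) E = \left(129 - 2\right) \left(-156\right) = 127 \left(-156\right) = -19812$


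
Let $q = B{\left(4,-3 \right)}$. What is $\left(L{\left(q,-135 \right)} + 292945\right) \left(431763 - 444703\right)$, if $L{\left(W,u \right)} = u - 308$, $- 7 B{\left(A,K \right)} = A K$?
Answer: $-3784975880$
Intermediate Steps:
$B{\left(A,K \right)} = - \frac{A K}{7}$
$q = \frac{12}{7}$ ($q = \left(- \frac{1}{7}\right) 4 \left(-3\right) = \frac{12}{7} \approx 1.7143$)
$L{\left(W,u \right)} = -308 + u$ ($L{\left(W,u \right)} = u - 308 = -308 + u$)
$\left(L{\left(q,-135 \right)} + 292945\right) \left(431763 - 444703\right) = \left(\left(-308 - 135\right) + 292945\right) \left(431763 - 444703\right) = \left(-443 + 292945\right) \left(-12940\right) = 292502 \left(-12940\right) = -3784975880$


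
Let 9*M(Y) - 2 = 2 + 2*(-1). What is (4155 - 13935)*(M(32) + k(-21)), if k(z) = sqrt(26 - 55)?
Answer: -6520/3 - 9780*I*sqrt(29) ≈ -2173.3 - 52667.0*I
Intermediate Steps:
k(z) = I*sqrt(29) (k(z) = sqrt(-29) = I*sqrt(29))
M(Y) = 2/9 (M(Y) = 2/9 + (2 + 2*(-1))/9 = 2/9 + (2 - 2)/9 = 2/9 + (1/9)*0 = 2/9 + 0 = 2/9)
(4155 - 13935)*(M(32) + k(-21)) = (4155 - 13935)*(2/9 + I*sqrt(29)) = -9780*(2/9 + I*sqrt(29)) = -6520/3 - 9780*I*sqrt(29)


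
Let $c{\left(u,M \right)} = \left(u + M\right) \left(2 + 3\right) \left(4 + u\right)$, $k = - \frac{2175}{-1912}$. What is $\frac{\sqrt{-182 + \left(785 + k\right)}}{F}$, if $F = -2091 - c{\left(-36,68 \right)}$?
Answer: $\frac{\sqrt{552143058}}{2895724} \approx 0.0081146$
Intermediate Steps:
$k = \frac{2175}{1912}$ ($k = \left(-2175\right) \left(- \frac{1}{1912}\right) = \frac{2175}{1912} \approx 1.1376$)
$c{\left(u,M \right)} = \left(4 + u\right) \left(5 M + 5 u\right)$ ($c{\left(u,M \right)} = \left(M + u\right) 5 \left(4 + u\right) = \left(5 M + 5 u\right) \left(4 + u\right) = \left(4 + u\right) \left(5 M + 5 u\right)$)
$F = 3029$ ($F = -2091 - \left(5 \left(-36\right)^{2} + 20 \cdot 68 + 20 \left(-36\right) + 5 \cdot 68 \left(-36\right)\right) = -2091 - \left(5 \cdot 1296 + 1360 - 720 - 12240\right) = -2091 - \left(6480 + 1360 - 720 - 12240\right) = -2091 - -5120 = -2091 + 5120 = 3029$)
$\frac{\sqrt{-182 + \left(785 + k\right)}}{F} = \frac{\sqrt{-182 + \left(785 + \frac{2175}{1912}\right)}}{3029} = \sqrt{-182 + \frac{1503095}{1912}} \cdot \frac{1}{3029} = \sqrt{\frac{1155111}{1912}} \cdot \frac{1}{3029} = \frac{\sqrt{552143058}}{956} \cdot \frac{1}{3029} = \frac{\sqrt{552143058}}{2895724}$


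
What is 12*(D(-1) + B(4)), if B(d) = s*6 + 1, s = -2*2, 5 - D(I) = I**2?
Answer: -228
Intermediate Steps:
D(I) = 5 - I**2
s = -4
B(d) = -23 (B(d) = -4*6 + 1 = -24 + 1 = -23)
12*(D(-1) + B(4)) = 12*((5 - 1*(-1)**2) - 23) = 12*((5 - 1*1) - 23) = 12*((5 - 1) - 23) = 12*(4 - 23) = 12*(-19) = -228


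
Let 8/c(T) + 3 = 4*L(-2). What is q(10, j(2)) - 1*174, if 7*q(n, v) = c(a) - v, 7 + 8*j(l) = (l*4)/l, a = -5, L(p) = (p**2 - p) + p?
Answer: -126569/728 ≈ -173.86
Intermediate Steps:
L(p) = p**2
j(l) = -3/8 (j(l) = -7/8 + ((l*4)/l)/8 = -7/8 + ((4*l)/l)/8 = -7/8 + (1/8)*4 = -7/8 + 1/2 = -3/8)
c(T) = 8/13 (c(T) = 8/(-3 + 4*(-2)**2) = 8/(-3 + 4*4) = 8/(-3 + 16) = 8/13)
q(n, v) = 8/91 - v/7 (q(n, v) = (8/13 - v)/7 = 8/91 - v/7)
q(10, j(2)) - 1*174 = (8/91 - 1/7*(-3/8)) - 1*174 = (8/91 + 3/56) - 174 = 103/728 - 174 = -126569/728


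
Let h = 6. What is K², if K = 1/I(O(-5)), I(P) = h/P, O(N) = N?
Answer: 25/36 ≈ 0.69444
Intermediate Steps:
I(P) = 6/P
K = -⅚ (K = 1/(6/(-5)) = 1/(6*(-⅕)) = 1/(-6/5) = -⅚ ≈ -0.83333)
K² = (-⅚)² = 25/36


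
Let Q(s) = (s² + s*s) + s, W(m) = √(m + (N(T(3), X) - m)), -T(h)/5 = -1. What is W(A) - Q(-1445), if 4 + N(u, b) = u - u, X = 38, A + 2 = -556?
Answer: -4174605 + 2*I ≈ -4.1746e+6 + 2.0*I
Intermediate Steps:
A = -558 (A = -2 - 556 = -558)
T(h) = 5 (T(h) = -5*(-1) = 5)
N(u, b) = -4 (N(u, b) = -4 + (u - u) = -4 + 0 = -4)
W(m) = 2*I (W(m) = √(m + (-4 - m)) = √(-4) = 2*I)
Q(s) = s + 2*s² (Q(s) = (s² + s²) + s = 2*s² + s = s + 2*s²)
W(A) - Q(-1445) = 2*I - (-1445)*(1 + 2*(-1445)) = 2*I - (-1445)*(1 - 2890) = 2*I - (-1445)*(-2889) = 2*I - 1*4174605 = 2*I - 4174605 = -4174605 + 2*I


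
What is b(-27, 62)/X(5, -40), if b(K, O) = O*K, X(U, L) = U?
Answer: -1674/5 ≈ -334.80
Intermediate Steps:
b(K, O) = K*O
b(-27, 62)/X(5, -40) = -27*62/5 = -1674*1/5 = -1674/5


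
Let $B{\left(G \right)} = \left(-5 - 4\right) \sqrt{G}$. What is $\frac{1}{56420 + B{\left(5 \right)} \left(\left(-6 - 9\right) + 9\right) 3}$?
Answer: $\frac{2821}{159154259} - \frac{81 \sqrt{5}}{1591542590} \approx 1.7611 \cdot 10^{-5}$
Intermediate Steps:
$B{\left(G \right)} = - 9 \sqrt{G}$ ($B{\left(G \right)} = \left(-5 - 4\right) \sqrt{G} = - 9 \sqrt{G}$)
$\frac{1}{56420 + B{\left(5 \right)} \left(\left(-6 - 9\right) + 9\right) 3} = \frac{1}{56420 + - 9 \sqrt{5} \left(\left(-6 - 9\right) + 9\right) 3} = \frac{1}{56420 + - 9 \sqrt{5} \left(-15 + 9\right) 3} = \frac{1}{56420 + - 9 \sqrt{5} \left(-6\right) 3} = \frac{1}{56420 + 54 \sqrt{5} \cdot 3} = \frac{1}{56420 + 162 \sqrt{5}}$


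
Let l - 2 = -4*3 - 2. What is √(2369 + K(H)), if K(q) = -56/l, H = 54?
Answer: √21363/3 ≈ 48.720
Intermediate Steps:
l = -12 (l = 2 + (-4*3 - 2) = 2 + (-12 - 2) = 2 - 14 = -12)
K(q) = 14/3 (K(q) = -56/(-12) = -56*(-1/12) = 14/3)
√(2369 + K(H)) = √(2369 + 14/3) = √(7121/3) = √21363/3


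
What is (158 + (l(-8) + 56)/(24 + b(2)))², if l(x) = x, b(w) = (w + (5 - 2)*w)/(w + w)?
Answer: 4318084/169 ≈ 25551.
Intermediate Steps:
b(w) = 2 (b(w) = (w + 3*w)/((2*w)) = (4*w)*(1/(2*w)) = 2)
(158 + (l(-8) + 56)/(24 + b(2)))² = (158 + (-8 + 56)/(24 + 2))² = (158 + 48/26)² = (158 + 48*(1/26))² = (158 + 24/13)² = (2078/13)² = 4318084/169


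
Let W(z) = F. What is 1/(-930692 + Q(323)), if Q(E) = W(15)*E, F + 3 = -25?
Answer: -1/939736 ≈ -1.0641e-6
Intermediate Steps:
F = -28 (F = -3 - 25 = -28)
W(z) = -28
Q(E) = -28*E
1/(-930692 + Q(323)) = 1/(-930692 - 28*323) = 1/(-930692 - 9044) = 1/(-939736) = -1/939736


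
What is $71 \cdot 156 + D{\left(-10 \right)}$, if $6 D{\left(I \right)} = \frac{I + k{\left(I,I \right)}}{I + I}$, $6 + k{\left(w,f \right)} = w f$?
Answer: $\frac{110753}{10} \approx 11075.0$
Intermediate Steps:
$k{\left(w,f \right)} = -6 + f w$ ($k{\left(w,f \right)} = -6 + w f = -6 + f w$)
$D{\left(I \right)} = \frac{-6 + I + I^{2}}{12 I}$ ($D{\left(I \right)} = \frac{\left(I + \left(-6 + I I\right)\right) \frac{1}{I + I}}{6} = \frac{\left(I + \left(-6 + I^{2}\right)\right) \frac{1}{2 I}}{6} = \frac{\left(-6 + I + I^{2}\right) \frac{1}{2 I}}{6} = \frac{\frac{1}{2} \frac{1}{I} \left(-6 + I + I^{2}\right)}{6} = \frac{-6 + I + I^{2}}{12 I}$)
$71 \cdot 156 + D{\left(-10 \right)} = 71 \cdot 156 + \frac{-6 - 10 + \left(-10\right)^{2}}{12 \left(-10\right)} = 11076 + \frac{1}{12} \left(- \frac{1}{10}\right) \left(-6 - 10 + 100\right) = 11076 + \frac{1}{12} \left(- \frac{1}{10}\right) 84 = 11076 - \frac{7}{10} = \frac{110753}{10}$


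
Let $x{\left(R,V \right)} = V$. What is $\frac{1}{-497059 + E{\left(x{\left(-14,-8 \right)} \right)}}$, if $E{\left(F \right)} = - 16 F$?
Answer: $- \frac{1}{496931} \approx -2.0124 \cdot 10^{-6}$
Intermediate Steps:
$\frac{1}{-497059 + E{\left(x{\left(-14,-8 \right)} \right)}} = \frac{1}{-497059 - -128} = \frac{1}{-497059 + 128} = \frac{1}{-496931} = - \frac{1}{496931}$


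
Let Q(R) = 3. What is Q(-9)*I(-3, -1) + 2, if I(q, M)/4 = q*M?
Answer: 38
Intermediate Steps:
I(q, M) = 4*M*q (I(q, M) = 4*(q*M) = 4*(M*q) = 4*M*q)
Q(-9)*I(-3, -1) + 2 = 3*(4*(-1)*(-3)) + 2 = 3*12 + 2 = 36 + 2 = 38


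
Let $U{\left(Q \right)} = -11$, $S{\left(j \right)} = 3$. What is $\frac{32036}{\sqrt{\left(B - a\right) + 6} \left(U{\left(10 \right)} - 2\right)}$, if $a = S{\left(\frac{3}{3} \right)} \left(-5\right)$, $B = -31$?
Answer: $\frac{16018 i \sqrt{10}}{65} \approx 779.28 i$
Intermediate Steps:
$a = -15$ ($a = 3 \left(-5\right) = -15$)
$\frac{32036}{\sqrt{\left(B - a\right) + 6} \left(U{\left(10 \right)} - 2\right)} = \frac{32036}{\sqrt{\left(-31 - -15\right) + 6} \left(-11 - 2\right)} = \frac{32036}{\sqrt{\left(-31 + 15\right) + 6} \left(-13\right)} = \frac{32036}{\sqrt{-16 + 6} \left(-13\right)} = \frac{32036}{\sqrt{-10} \left(-13\right)} = \frac{32036}{i \sqrt{10} \left(-13\right)} = \frac{32036}{\left(-13\right) i \sqrt{10}} = 32036 \frac{i \sqrt{10}}{130} = \frac{16018 i \sqrt{10}}{65}$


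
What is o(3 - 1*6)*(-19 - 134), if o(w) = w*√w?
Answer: 459*I*√3 ≈ 795.01*I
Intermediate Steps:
o(w) = w^(3/2)
o(3 - 1*6)*(-19 - 134) = (3 - 1*6)^(3/2)*(-19 - 134) = (3 - 6)^(3/2)*(-153) = (-3)^(3/2)*(-153) = -3*I*√3*(-153) = 459*I*√3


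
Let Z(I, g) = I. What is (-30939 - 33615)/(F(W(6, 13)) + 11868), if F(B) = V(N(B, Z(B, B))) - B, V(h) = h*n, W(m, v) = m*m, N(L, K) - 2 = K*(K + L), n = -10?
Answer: 32277/7054 ≈ 4.5757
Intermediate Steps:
N(L, K) = 2 + K*(K + L)
W(m, v) = m**2
V(h) = -10*h (V(h) = h*(-10) = -10*h)
F(B) = -20 - B - 20*B**2 (F(B) = -10*(2 + B**2 + B*B) - B = -10*(2 + B**2 + B**2) - B = -10*(2 + 2*B**2) - B = (-20 - 20*B**2) - B = -20 - B - 20*B**2)
(-30939 - 33615)/(F(W(6, 13)) + 11868) = (-30939 - 33615)/((-20 - 1*6**2 - 20*(6**2)**2) + 11868) = -64554/((-20 - 1*36 - 20*36**2) + 11868) = -64554/((-20 - 36 - 20*1296) + 11868) = -64554/((-20 - 36 - 25920) + 11868) = -64554/(-25976 + 11868) = -64554/(-14108) = -64554*(-1/14108) = 32277/7054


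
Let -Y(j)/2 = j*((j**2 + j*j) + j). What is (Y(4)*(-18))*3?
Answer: 15552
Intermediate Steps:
Y(j) = -2*j*(j + 2*j**2) (Y(j) = -2*j*((j**2 + j*j) + j) = -2*j*((j**2 + j**2) + j) = -2*j*(2*j**2 + j) = -2*j*(j + 2*j**2))
(Y(4)*(-18))*3 = ((4**2*(-2 - 4*4))*(-18))*3 = ((16*(-2 - 16))*(-18))*3 = ((16*(-18))*(-18))*3 = -288*(-18)*3 = 5184*3 = 15552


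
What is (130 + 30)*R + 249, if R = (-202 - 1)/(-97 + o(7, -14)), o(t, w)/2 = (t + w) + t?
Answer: 56633/97 ≈ 583.85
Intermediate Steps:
o(t, w) = 2*w + 4*t (o(t, w) = 2*((t + w) + t) = 2*(w + 2*t) = 2*w + 4*t)
R = 203/97 (R = (-202 - 1)/(-97 + (2*(-14) + 4*7)) = -203/(-97 + (-28 + 28)) = -203/(-97 + 0) = -203/(-97) = -203*(-1/97) = 203/97 ≈ 2.0928)
(130 + 30)*R + 249 = (130 + 30)*(203/97) + 249 = 160*(203/97) + 249 = 32480/97 + 249 = 56633/97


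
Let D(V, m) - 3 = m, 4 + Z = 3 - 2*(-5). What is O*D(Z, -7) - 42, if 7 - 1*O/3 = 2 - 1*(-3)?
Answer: -66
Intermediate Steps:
Z = 9 (Z = -4 + (3 - 2*(-5)) = -4 + (3 + 10) = -4 + 13 = 9)
D(V, m) = 3 + m
O = 6 (O = 21 - 3*(2 - 1*(-3)) = 21 - 3*(2 + 3) = 21 - 3*5 = 21 - 15 = 6)
O*D(Z, -7) - 42 = 6*(3 - 7) - 42 = 6*(-4) - 42 = -24 - 42 = -66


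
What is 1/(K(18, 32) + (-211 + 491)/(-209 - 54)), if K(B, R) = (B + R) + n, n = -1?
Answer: 263/12607 ≈ 0.020861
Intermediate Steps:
K(B, R) = -1 + B + R (K(B, R) = (B + R) - 1 = -1 + B + R)
1/(K(18, 32) + (-211 + 491)/(-209 - 54)) = 1/((-1 + 18 + 32) + (-211 + 491)/(-209 - 54)) = 1/(49 + 280/(-263)) = 1/(49 + 280*(-1/263)) = 1/(49 - 280/263) = 1/(12607/263) = 263/12607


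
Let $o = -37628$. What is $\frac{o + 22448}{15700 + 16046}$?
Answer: $- \frac{230}{481} \approx -0.47817$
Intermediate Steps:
$\frac{o + 22448}{15700 + 16046} = \frac{-37628 + 22448}{15700 + 16046} = - \frac{15180}{31746} = \left(-15180\right) \frac{1}{31746} = - \frac{230}{481}$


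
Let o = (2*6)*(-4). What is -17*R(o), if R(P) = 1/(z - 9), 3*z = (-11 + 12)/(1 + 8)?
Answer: 459/242 ≈ 1.8967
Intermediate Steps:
o = -48 (o = 12*(-4) = -48)
z = 1/27 (z = ((-11 + 12)/(1 + 8))/3 = (1/9)/3 = (1*(⅑))/3 = (⅓)*(⅑) = 1/27 ≈ 0.037037)
R(P) = -27/242 (R(P) = 1/(1/27 - 9) = 1/(-242/27) = -27/242)
-17*R(o) = -17*(-27/242) = 459/242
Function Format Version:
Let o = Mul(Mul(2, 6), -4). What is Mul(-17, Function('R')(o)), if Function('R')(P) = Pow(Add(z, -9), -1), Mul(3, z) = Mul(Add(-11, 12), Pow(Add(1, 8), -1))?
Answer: Rational(459, 242) ≈ 1.8967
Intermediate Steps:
o = -48 (o = Mul(12, -4) = -48)
z = Rational(1, 27) (z = Mul(Rational(1, 3), Mul(Add(-11, 12), Pow(Add(1, 8), -1))) = Mul(Rational(1, 3), Mul(1, Pow(9, -1))) = Mul(Rational(1, 3), Mul(1, Rational(1, 9))) = Mul(Rational(1, 3), Rational(1, 9)) = Rational(1, 27) ≈ 0.037037)
Function('R')(P) = Rational(-27, 242) (Function('R')(P) = Pow(Add(Rational(1, 27), -9), -1) = Pow(Rational(-242, 27), -1) = Rational(-27, 242))
Mul(-17, Function('R')(o)) = Mul(-17, Rational(-27, 242)) = Rational(459, 242)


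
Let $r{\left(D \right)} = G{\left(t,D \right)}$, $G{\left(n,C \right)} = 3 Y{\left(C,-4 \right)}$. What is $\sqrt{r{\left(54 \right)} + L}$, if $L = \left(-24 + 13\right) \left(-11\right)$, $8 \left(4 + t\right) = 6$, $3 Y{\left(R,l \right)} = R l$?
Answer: $i \sqrt{95} \approx 9.7468 i$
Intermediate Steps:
$Y{\left(R,l \right)} = \frac{R l}{3}$
$t = - \frac{13}{4}$ ($t = -4 + \frac{1}{8} \cdot 6 = -4 + \frac{3}{4} = - \frac{13}{4} \approx -3.25$)
$G{\left(n,C \right)} = - 4 C$ ($G{\left(n,C \right)} = 3 \cdot \frac{1}{3} C \left(-4\right) = 3 \left(- \frac{4 C}{3}\right) = - 4 C$)
$r{\left(D \right)} = - 4 D$
$L = 121$ ($L = \left(-11\right) \left(-11\right) = 121$)
$\sqrt{r{\left(54 \right)} + L} = \sqrt{\left(-4\right) 54 + 121} = \sqrt{-216 + 121} = \sqrt{-95} = i \sqrt{95}$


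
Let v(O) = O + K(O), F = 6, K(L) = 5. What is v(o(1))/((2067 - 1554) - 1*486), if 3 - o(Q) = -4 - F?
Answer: ⅔ ≈ 0.66667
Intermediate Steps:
o(Q) = 13 (o(Q) = 3 - (-4 - 1*6) = 3 - (-4 - 6) = 3 - 1*(-10) = 3 + 10 = 13)
v(O) = 5 + O (v(O) = O + 5 = 5 + O)
v(o(1))/((2067 - 1554) - 1*486) = (5 + 13)/((2067 - 1554) - 1*486) = 18/(513 - 486) = 18/27 = 18*(1/27) = ⅔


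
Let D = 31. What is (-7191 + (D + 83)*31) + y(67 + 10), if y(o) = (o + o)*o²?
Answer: 909409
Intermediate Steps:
y(o) = 2*o³ (y(o) = (2*o)*o² = 2*o³)
(-7191 + (D + 83)*31) + y(67 + 10) = (-7191 + (31 + 83)*31) + 2*(67 + 10)³ = (-7191 + 114*31) + 2*77³ = (-7191 + 3534) + 2*456533 = -3657 + 913066 = 909409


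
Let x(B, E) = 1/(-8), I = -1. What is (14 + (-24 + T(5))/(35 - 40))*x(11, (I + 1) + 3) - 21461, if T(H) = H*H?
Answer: -858509/40 ≈ -21463.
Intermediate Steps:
T(H) = H**2
x(B, E) = -1/8
(14 + (-24 + T(5))/(35 - 40))*x(11, (I + 1) + 3) - 21461 = (14 + (-24 + 5**2)/(35 - 40))*(-1/8) - 21461 = (14 + (-24 + 25)/(-5))*(-1/8) - 21461 = (14 + 1*(-1/5))*(-1/8) - 21461 = (14 - 1/5)*(-1/8) - 21461 = (69/5)*(-1/8) - 21461 = -69/40 - 21461 = -858509/40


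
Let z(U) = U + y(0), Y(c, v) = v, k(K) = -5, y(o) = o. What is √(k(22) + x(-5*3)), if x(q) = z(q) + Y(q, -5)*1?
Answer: 5*I ≈ 5.0*I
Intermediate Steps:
z(U) = U (z(U) = U + 0 = U)
x(q) = -5 + q (x(q) = q - 5*1 = q - 5 = -5 + q)
√(k(22) + x(-5*3)) = √(-5 + (-5 - 5*3)) = √(-5 + (-5 - 15)) = √(-5 - 20) = √(-25) = 5*I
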